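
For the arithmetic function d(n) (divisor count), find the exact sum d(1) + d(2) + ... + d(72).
Σ_{n ≤ 72} d(n) = 326

Compute d(n) for each 1 ≤ n ≤ 72: d(1) = 1, d(2) = 2, d(3) = 2, d(4) = 3, d(5) = 2, d(6) = 4, d(7) = 2, d(8) = 4, d(9) = 3, d(10) = 4, d(11) = 2, d(12) = 6, d(13) = 2, d(14) = 4, d(15) = 4, d(16) = 5, d(17) = 2, d(18) = 6, d(19) = 2, d(20) = 6, d(21) = 4, d(22) = 4, d(23) = 2, d(24) = 8, d(25) = 3, d(26) = 4, d(27) = 4, d(28) = 6, d(29) = 2, d(30) = 8, d(31) = 2, d(32) = 6, d(33) = 4, d(34) = 4, d(35) = 4, d(36) = 9, d(37) = 2, d(38) = 4, d(39) = 4, d(40) = 8, d(41) = 2, d(42) = 8, d(43) = 2, d(44) = 6, d(45) = 6, d(46) = 4, d(47) = 2, d(48) = 10, d(49) = 3, d(50) = 6, d(51) = 4, d(52) = 6, d(53) = 2, d(54) = 8, d(55) = 4, d(56) = 8, d(57) = 4, d(58) = 4, d(59) = 2, d(60) = 12, d(61) = 2, d(62) = 4, d(63) = 6, d(64) = 7, d(65) = 4, d(66) = 8, d(67) = 2, d(68) = 6, d(69) = 4, d(70) = 8, d(71) = 2, d(72) = 12. Summing all 72 values: 326. (Dirichlet's divisor formula: Σ_{n ≤ x} d(n) = x ln(x) + (2γ − 1) x + O(√x). For x = 72, the asymptotic estimate is ≈ 319.04.)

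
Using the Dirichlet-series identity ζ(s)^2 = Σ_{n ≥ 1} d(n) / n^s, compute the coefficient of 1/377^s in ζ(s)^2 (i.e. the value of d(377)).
d(377) = 4

ζ(s)^2 = (Σ 1/m^s)(Σ 1/k^s). The coefficient of 1/n^s in the product is the number of ordered pairs (m, k) with mk = n, which equals d(n). For n = 377, divisors are [1, 13, 29, 377], so d(377) = 4.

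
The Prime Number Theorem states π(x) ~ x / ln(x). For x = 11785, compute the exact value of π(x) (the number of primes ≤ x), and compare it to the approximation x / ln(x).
π(11785) = 1412;  x/ln(x) ≈ 1257.12;  relative error ≈ 10.97%.

Directly count primes up to 11785: π(11785) = 1412. The PNT approximation gives 11785/ln(11785) ≈ 11785/9.37458 ≈ 1257.12. Relative error (π(x) − x/ln(x)) / π(x) ≈ 10.97%; the approximation is known to undercount slightly (Li(x) is a better estimate).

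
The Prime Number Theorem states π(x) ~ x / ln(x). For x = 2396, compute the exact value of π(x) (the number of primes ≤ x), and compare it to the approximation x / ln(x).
π(2396) = 356;  x/ln(x) ≈ 307.91;  relative error ≈ 13.51%.

Directly count primes up to 2396: π(2396) = 356. The PNT approximation gives 2396/ln(2396) ≈ 2396/7.78156 ≈ 307.91. Relative error (π(x) − x/ln(x)) / π(x) ≈ 13.51%; the approximation is known to undercount slightly (Li(x) is a better estimate).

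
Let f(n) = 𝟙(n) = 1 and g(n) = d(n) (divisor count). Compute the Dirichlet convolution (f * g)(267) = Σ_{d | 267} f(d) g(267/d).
(𝟙 * d)(267) = 9

Divisors of 267: [1, 3, 89, 267]. For each d | 267:
  d = 1: 𝟙(1) · d(267/1) = 1 · 4 = 4
  d = 3: 𝟙(3) · d(267/3) = 1 · 2 = 2
  d = 89: 𝟙(89) · d(267/89) = 1 · 2 = 2
  d = 267: 𝟙(267) · d(267/267) = 1 · 1 = 1
Summing: (𝟙 * d)(267) = 4 + 2 + 2 + 1 = 9.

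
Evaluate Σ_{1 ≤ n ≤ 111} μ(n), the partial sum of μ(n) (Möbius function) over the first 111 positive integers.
Σ_{n ≤ 111} μ(n) = -4

Compute μ(n) for each 1 ≤ n ≤ 111: μ(1) = 1, μ(2) = -1, μ(3) = -1, μ(4) = 0, μ(5) = -1, μ(6) = 1, μ(7) = -1, μ(8) = 0, μ(9) = 0, μ(10) = 1, μ(11) = -1, μ(12) = 0, μ(13) = -1, μ(14) = 1, μ(15) = 1, μ(16) = 0, μ(17) = -1, μ(18) = 0, μ(19) = -1, μ(20) = 0, μ(21) = 1, μ(22) = 1, μ(23) = -1, μ(24) = 0, μ(25) = 0, μ(26) = 1, μ(27) = 0, μ(28) = 0, μ(29) = -1, μ(30) = -1, μ(31) = -1, μ(32) = 0, μ(33) = 1, μ(34) = 1, μ(35) = 1, μ(36) = 0, μ(37) = -1, μ(38) = 1, μ(39) = 1, μ(40) = 0, μ(41) = -1, μ(42) = -1, μ(43) = -1, μ(44) = 0, μ(45) = 0, μ(46) = 1, μ(47) = -1, μ(48) = 0, μ(49) = 0, μ(50) = 0, μ(51) = 1, μ(52) = 0, μ(53) = -1, μ(54) = 0, μ(55) = 1, μ(56) = 0, μ(57) = 1, μ(58) = 1, μ(59) = -1, μ(60) = 0, μ(61) = -1, μ(62) = 1, μ(63) = 0, μ(64) = 0, μ(65) = 1, μ(66) = -1, μ(67) = -1, μ(68) = 0, μ(69) = 1, μ(70) = -1, μ(71) = -1, μ(72) = 0, μ(73) = -1, μ(74) = 1, μ(75) = 0, μ(76) = 0, μ(77) = 1, μ(78) = -1, μ(79) = -1, μ(80) = 0, μ(81) = 0, μ(82) = 1, μ(83) = -1, μ(84) = 0, μ(85) = 1, μ(86) = 1, μ(87) = 1, μ(88) = 0, μ(89) = -1, μ(90) = 0, μ(91) = 1, μ(92) = 0, μ(93) = 1, μ(94) = 1, μ(95) = 1, μ(96) = 0, μ(97) = -1, μ(98) = 0, μ(99) = 0, μ(100) = 0, μ(101) = -1, μ(102) = -1, μ(103) = -1, μ(104) = 0, μ(105) = -1, μ(106) = 1, μ(107) = -1, μ(108) = 0, μ(109) = -1, μ(110) = -1, μ(111) = 1. Summing all 111 values: -4. (Mertens function M(x) = Σ_{n ≤ x} μ(n); on average M(x) should be small (PNT ⟺ M(x) = o(x)).)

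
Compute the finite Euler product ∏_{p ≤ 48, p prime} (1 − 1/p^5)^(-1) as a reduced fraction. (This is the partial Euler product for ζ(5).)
∏ = 505807800965451248053830657783332590848273750176189703324931155978491/487794643941809531294334436783738741459341109492573787399981389578240

The primes p ≤ 48 are [2, 3, 5, 7, 11, 13, 17, 19, 23, 29, 31, 37, 41, 43, 47]. For each prime, (1 − 1/p^5)^(-1) = p^5 / (p^5 − 1). The product is (1 − 1/2^5)^(-1), (1 − 1/3^5)^(-1), (1 − 1/5^5)^(-1), (1 − 1/7^5)^(-1), (1 − 1/11^5)^(-1), (1 − 1/13^5)^(-1), (1 − 1/17^5)^(-1), (1 − 1/19^5)^(-1), (1 − 1/23^5)^(-1), (1 − 1/29^5)^(-1), (1 − 1/31^5)^(-1), (1 − 1/37^5)^(-1), (1 − 1/41^5)^(-1), (1 − 1/43^5)^(-1), (1 − 1/47^5)^(-1) = ∏ p^5 / (p^5 − 1) = 505807800965451248053830657783332590848273750176189703324931155978491/487794643941809531294334436783738741459341109492573787399981389578240.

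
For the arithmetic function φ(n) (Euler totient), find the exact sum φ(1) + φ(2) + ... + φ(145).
Σ_{n ≤ 145} φ(n) = 6442

Compute φ(n) for each 1 ≤ n ≤ 145: φ(1) = 1, φ(2) = 1, φ(3) = 2, φ(4) = 2, φ(5) = 4, φ(6) = 2, φ(7) = 6, φ(8) = 4, φ(9) = 6, φ(10) = 4, φ(11) = 10, φ(12) = 4, φ(13) = 12, φ(14) = 6, φ(15) = 8, φ(16) = 8, φ(17) = 16, φ(18) = 6, φ(19) = 18, φ(20) = 8, φ(21) = 12, φ(22) = 10, φ(23) = 22, φ(24) = 8, φ(25) = 20, φ(26) = 12, φ(27) = 18, φ(28) = 12, φ(29) = 28, φ(30) = 8, φ(31) = 30, φ(32) = 16, φ(33) = 20, φ(34) = 16, φ(35) = 24, φ(36) = 12, φ(37) = 36, φ(38) = 18, φ(39) = 24, φ(40) = 16, φ(41) = 40, φ(42) = 12, φ(43) = 42, φ(44) = 20, φ(45) = 24, φ(46) = 22, φ(47) = 46, φ(48) = 16, φ(49) = 42, φ(50) = 20, φ(51) = 32, φ(52) = 24, φ(53) = 52, φ(54) = 18, φ(55) = 40, φ(56) = 24, φ(57) = 36, φ(58) = 28, φ(59) = 58, φ(60) = 16, φ(61) = 60, φ(62) = 30, φ(63) = 36, φ(64) = 32, φ(65) = 48, φ(66) = 20, φ(67) = 66, φ(68) = 32, φ(69) = 44, φ(70) = 24, φ(71) = 70, φ(72) = 24, φ(73) = 72, φ(74) = 36, φ(75) = 40, φ(76) = 36, φ(77) = 60, φ(78) = 24, φ(79) = 78, φ(80) = 32, φ(81) = 54, φ(82) = 40, φ(83) = 82, φ(84) = 24, φ(85) = 64, φ(86) = 42, φ(87) = 56, φ(88) = 40, φ(89) = 88, φ(90) = 24, φ(91) = 72, φ(92) = 44, φ(93) = 60, φ(94) = 46, φ(95) = 72, φ(96) = 32, φ(97) = 96, φ(98) = 42, φ(99) = 60, φ(100) = 40, φ(101) = 100, φ(102) = 32, φ(103) = 102, φ(104) = 48, φ(105) = 48, φ(106) = 52, φ(107) = 106, φ(108) = 36, φ(109) = 108, φ(110) = 40, φ(111) = 72, φ(112) = 48, φ(113) = 112, φ(114) = 36, φ(115) = 88, φ(116) = 56, φ(117) = 72, φ(118) = 58, φ(119) = 96, φ(120) = 32, φ(121) = 110, φ(122) = 60, φ(123) = 80, φ(124) = 60, φ(125) = 100, φ(126) = 36, φ(127) = 126, φ(128) = 64, φ(129) = 84, φ(130) = 48, φ(131) = 130, φ(132) = 40, φ(133) = 108, φ(134) = 66, φ(135) = 72, φ(136) = 64, φ(137) = 136, φ(138) = 44, φ(139) = 138, φ(140) = 48, φ(141) = 92, φ(142) = 70, φ(143) = 120, φ(144) = 48, φ(145) = 112. Summing all 145 values: 6442. (Average order: Σ_{n ≤ x} φ(n) ~ (3/π²) x². For x = 145, (3/π²)·145² ≈ 6390.83.)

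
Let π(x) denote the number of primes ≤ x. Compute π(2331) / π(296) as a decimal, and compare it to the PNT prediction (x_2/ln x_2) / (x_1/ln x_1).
π(2331)/π(296) = 344/62 ≈ 5.5484;  PNT prediction ≈ 5.7791.

π(296) = 62 and π(2331) = 344, so π(2331)/π(296) ≈ 5.5484. The PNT-predicted ratio is (2331/ln(2331)) / (296/ln(296)) ≈ 5.7791. The two agree to within a few percent, as expected.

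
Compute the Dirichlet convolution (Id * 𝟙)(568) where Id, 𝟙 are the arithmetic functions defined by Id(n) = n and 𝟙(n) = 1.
(Id * 𝟙)(568) = 1080

Divisors of 568: [1, 2, 4, 8, 71, 142, 284, 568]. For each d | 568:
  d = 1: Id(1) · 𝟙(568/1) = 1 · 1 = 1
  d = 2: Id(2) · 𝟙(568/2) = 2 · 1 = 2
  d = 4: Id(4) · 𝟙(568/4) = 4 · 1 = 4
  d = 8: Id(8) · 𝟙(568/8) = 8 · 1 = 8
  d = 71: Id(71) · 𝟙(568/71) = 71 · 1 = 71
  d = 142: Id(142) · 𝟙(568/142) = 142 · 1 = 142
  d = 284: Id(284) · 𝟙(568/284) = 284 · 1 = 284
  d = 568: Id(568) · 𝟙(568/568) = 568 · 1 = 568
Summing: (Id * 𝟙)(568) = 1 + 2 + 4 + 8 + 71 + 142 + 284 + 568 = 1080.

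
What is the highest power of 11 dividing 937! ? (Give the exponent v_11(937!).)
v_11(937!) = 92

Legendre's formula: v_p(n!) = Σ_{k ≥ 1} ⌊n / p^k⌋. For p = 11, n = 937, the terms are:
  ⌊937/11^1⌋ = ⌊937/11⌋ = 85
  ⌊937/11^2⌋ = ⌊937/121⌋ = 7
(the next term ⌊937/11^3⌋ = 0, terminating the sum). Summing: v_11(937!) = 85 + 7 = 92.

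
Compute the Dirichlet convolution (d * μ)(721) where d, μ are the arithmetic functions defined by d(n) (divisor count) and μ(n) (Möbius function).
(d * μ)(721) = 1

Divisors of 721: [1, 7, 103, 721]. For each d | 721:
  d = 1: d(1) · μ(721/1) = 1 · 1 = 1
  d = 7: d(7) · μ(721/7) = 2 · -1 = -2
  d = 103: d(103) · μ(721/103) = 2 · -1 = -2
  d = 721: d(721) · μ(721/721) = 4 · 1 = 4
Summing: (d * μ)(721) = 1 + -2 + -2 + 4 = 1.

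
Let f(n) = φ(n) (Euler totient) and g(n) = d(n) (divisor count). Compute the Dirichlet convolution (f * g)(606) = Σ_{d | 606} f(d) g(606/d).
(φ * d)(606) = 1224

Divisors of 606: [1, 2, 3, 6, 101, 202, 303, 606]. For each d | 606:
  d = 1: φ(1) · d(606/1) = 1 · 8 = 8
  d = 2: φ(2) · d(606/2) = 1 · 4 = 4
  d = 3: φ(3) · d(606/3) = 2 · 4 = 8
  d = 6: φ(6) · d(606/6) = 2 · 2 = 4
  d = 101: φ(101) · d(606/101) = 100 · 4 = 400
  d = 202: φ(202) · d(606/202) = 100 · 2 = 200
  d = 303: φ(303) · d(606/303) = 200 · 2 = 400
  d = 606: φ(606) · d(606/606) = 200 · 1 = 200
Summing: (φ * d)(606) = 8 + 4 + 8 + 4 + 400 + 200 + 400 + 200 = 1224.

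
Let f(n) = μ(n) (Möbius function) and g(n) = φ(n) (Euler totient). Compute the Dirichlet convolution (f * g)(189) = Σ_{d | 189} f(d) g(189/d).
(μ * φ)(189) = 60

Divisors of 189: [1, 3, 7, 9, 21, 27, 63, 189]. For each d | 189:
  d = 1: μ(1) · φ(189/1) = 1 · 108 = 108
  d = 3: μ(3) · φ(189/3) = -1 · 36 = -36
  d = 7: μ(7) · φ(189/7) = -1 · 18 = -18
  d = 9: μ(9) · φ(189/9) = 0 · 12 = 0
  d = 21: μ(21) · φ(189/21) = 1 · 6 = 6
  d = 27: μ(27) · φ(189/27) = 0 · 6 = 0
  d = 63: μ(63) · φ(189/63) = 0 · 2 = 0
  d = 189: μ(189) · φ(189/189) = 0 · 1 = 0
Summing: (μ * φ)(189) = 108 + -36 + -18 + 0 + 6 + 0 + 0 + 0 = 60.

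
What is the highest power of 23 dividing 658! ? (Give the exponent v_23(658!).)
v_23(658!) = 29

Legendre's formula: v_p(n!) = Σ_{k ≥ 1} ⌊n / p^k⌋. For p = 23, n = 658, the terms are:
  ⌊658/23^1⌋ = ⌊658/23⌋ = 28
  ⌊658/23^2⌋ = ⌊658/529⌋ = 1
(the next term ⌊658/23^3⌋ = 0, terminating the sum). Summing: v_23(658!) = 28 + 1 = 29.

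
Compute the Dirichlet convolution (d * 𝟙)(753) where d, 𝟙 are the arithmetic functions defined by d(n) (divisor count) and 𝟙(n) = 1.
(d * 𝟙)(753) = 9

Divisors of 753: [1, 3, 251, 753]. For each d | 753:
  d = 1: d(1) · 𝟙(753/1) = 1 · 1 = 1
  d = 3: d(3) · 𝟙(753/3) = 2 · 1 = 2
  d = 251: d(251) · 𝟙(753/251) = 2 · 1 = 2
  d = 753: d(753) · 𝟙(753/753) = 4 · 1 = 4
Summing: (d * 𝟙)(753) = 1 + 2 + 2 + 4 = 9.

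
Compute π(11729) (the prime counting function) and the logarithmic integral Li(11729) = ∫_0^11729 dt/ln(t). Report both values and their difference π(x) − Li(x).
π(11729) = 1407;  Li(11729) ≈ 1432.21;  π(x) − Li(x) ≈ -25.21.

Direct count of primes ≤ 11729 gives π(11729) = 1407. Numerical evaluation of the logarithmic integral gives Li(11729) ≈ 1432.21. The difference π(x) − Li(x) ≈ -25.21 is typically negative for small/moderate x (Li(x) overestimates), though Littlewood's theorem shows this sign changes infinitely often.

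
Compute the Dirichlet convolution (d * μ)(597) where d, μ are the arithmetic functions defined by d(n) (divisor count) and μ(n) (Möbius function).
(d * μ)(597) = 1

Divisors of 597: [1, 3, 199, 597]. For each d | 597:
  d = 1: d(1) · μ(597/1) = 1 · 1 = 1
  d = 3: d(3) · μ(597/3) = 2 · -1 = -2
  d = 199: d(199) · μ(597/199) = 2 · -1 = -2
  d = 597: d(597) · μ(597/597) = 4 · 1 = 4
Summing: (d * μ)(597) = 1 + -2 + -2 + 4 = 1.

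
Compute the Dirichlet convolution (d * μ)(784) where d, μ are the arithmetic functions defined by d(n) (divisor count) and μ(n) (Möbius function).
(d * μ)(784) = 1

Divisors of 784: [1, 2, 4, 7, 8, 14, 16, 28, 49, 56, 98, 112, 196, 392, 784]. For each d | 784:
  d = 1: d(1) · μ(784/1) = 1 · 0 = 0
  d = 2: d(2) · μ(784/2) = 2 · 0 = 0
  d = 4: d(4) · μ(784/4) = 3 · 0 = 0
  d = 7: d(7) · μ(784/7) = 2 · 0 = 0
  d = 8: d(8) · μ(784/8) = 4 · 0 = 0
  d = 14: d(14) · μ(784/14) = 4 · 0 = 0
  d = 16: d(16) · μ(784/16) = 5 · 0 = 0
  d = 28: d(28) · μ(784/28) = 6 · 0 = 0
  d = 49: d(49) · μ(784/49) = 3 · 0 = 0
  d = 56: d(56) · μ(784/56) = 8 · 1 = 8
  d = 98: d(98) · μ(784/98) = 6 · 0 = 0
  d = 112: d(112) · μ(784/112) = 10 · -1 = -10
  d = 196: d(196) · μ(784/196) = 9 · 0 = 0
  d = 392: d(392) · μ(784/392) = 12 · -1 = -12
  d = 784: d(784) · μ(784/784) = 15 · 1 = 15
Summing: (d * μ)(784) = 0 + 0 + 0 + 0 + 0 + 0 + 0 + 0 + 0 + 8 + 0 + -10 + 0 + -12 + 15 = 1.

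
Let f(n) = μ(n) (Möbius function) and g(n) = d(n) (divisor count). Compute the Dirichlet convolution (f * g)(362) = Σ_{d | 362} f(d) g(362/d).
(μ * d)(362) = 1

Divisors of 362: [1, 2, 181, 362]. For each d | 362:
  d = 1: μ(1) · d(362/1) = 1 · 4 = 4
  d = 2: μ(2) · d(362/2) = -1 · 2 = -2
  d = 181: μ(181) · d(362/181) = -1 · 2 = -2
  d = 362: μ(362) · d(362/362) = 1 · 1 = 1
Summing: (μ * d)(362) = 4 + -2 + -2 + 1 = 1.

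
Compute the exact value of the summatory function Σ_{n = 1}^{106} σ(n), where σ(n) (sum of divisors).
Σ_{n ≤ 106} σ(n) = 9285

Compute σ(n) for each 1 ≤ n ≤ 106: σ(1) = 1, σ(2) = 3, σ(3) = 4, σ(4) = 7, σ(5) = 6, σ(6) = 12, σ(7) = 8, σ(8) = 15, σ(9) = 13, σ(10) = 18, σ(11) = 12, σ(12) = 28, σ(13) = 14, σ(14) = 24, σ(15) = 24, σ(16) = 31, σ(17) = 18, σ(18) = 39, σ(19) = 20, σ(20) = 42, σ(21) = 32, σ(22) = 36, σ(23) = 24, σ(24) = 60, σ(25) = 31, σ(26) = 42, σ(27) = 40, σ(28) = 56, σ(29) = 30, σ(30) = 72, σ(31) = 32, σ(32) = 63, σ(33) = 48, σ(34) = 54, σ(35) = 48, σ(36) = 91, σ(37) = 38, σ(38) = 60, σ(39) = 56, σ(40) = 90, σ(41) = 42, σ(42) = 96, σ(43) = 44, σ(44) = 84, σ(45) = 78, σ(46) = 72, σ(47) = 48, σ(48) = 124, σ(49) = 57, σ(50) = 93, σ(51) = 72, σ(52) = 98, σ(53) = 54, σ(54) = 120, σ(55) = 72, σ(56) = 120, σ(57) = 80, σ(58) = 90, σ(59) = 60, σ(60) = 168, σ(61) = 62, σ(62) = 96, σ(63) = 104, σ(64) = 127, σ(65) = 84, σ(66) = 144, σ(67) = 68, σ(68) = 126, σ(69) = 96, σ(70) = 144, σ(71) = 72, σ(72) = 195, σ(73) = 74, σ(74) = 114, σ(75) = 124, σ(76) = 140, σ(77) = 96, σ(78) = 168, σ(79) = 80, σ(80) = 186, σ(81) = 121, σ(82) = 126, σ(83) = 84, σ(84) = 224, σ(85) = 108, σ(86) = 132, σ(87) = 120, σ(88) = 180, σ(89) = 90, σ(90) = 234, σ(91) = 112, σ(92) = 168, σ(93) = 128, σ(94) = 144, σ(95) = 120, σ(96) = 252, σ(97) = 98, σ(98) = 171, σ(99) = 156, σ(100) = 217, σ(101) = 102, σ(102) = 216, σ(103) = 104, σ(104) = 210, σ(105) = 192, σ(106) = 162. Summing all 106 values: 9285. (Average order: Σ_{n ≤ x} σ(n) ~ (π²/12) x². For x = 106, (π²/12)·106² ≈ 9241.24.)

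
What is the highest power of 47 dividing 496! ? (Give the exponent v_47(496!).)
v_47(496!) = 10

Legendre's formula: v_p(n!) = Σ_{k ≥ 1} ⌊n / p^k⌋. For p = 47, n = 496, the terms are:
  ⌊496/47^1⌋ = ⌊496/47⌋ = 10
(the next term ⌊496/47^2⌋ = 0, terminating the sum). Summing: v_47(496!) = 10 = 10.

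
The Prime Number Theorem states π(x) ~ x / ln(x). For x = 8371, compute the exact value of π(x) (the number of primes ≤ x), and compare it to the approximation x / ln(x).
π(8371) = 1048;  x/ln(x) ≈ 926.76;  relative error ≈ 11.57%.

Directly count primes up to 8371: π(8371) = 1048. The PNT approximation gives 8371/ln(8371) ≈ 8371/9.03253 ≈ 926.76. Relative error (π(x) − x/ln(x)) / π(x) ≈ 11.57%; the approximation is known to undercount slightly (Li(x) is a better estimate).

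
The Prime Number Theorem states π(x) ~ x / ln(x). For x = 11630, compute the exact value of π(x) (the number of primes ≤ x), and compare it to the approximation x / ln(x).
π(11630) = 1398;  x/ln(x) ≈ 1242.34;  relative error ≈ 11.13%.

Directly count primes up to 11630: π(11630) = 1398. The PNT approximation gives 11630/ln(11630) ≈ 11630/9.36134 ≈ 1242.34. Relative error (π(x) − x/ln(x)) / π(x) ≈ 11.13%; the approximation is known to undercount slightly (Li(x) is a better estimate).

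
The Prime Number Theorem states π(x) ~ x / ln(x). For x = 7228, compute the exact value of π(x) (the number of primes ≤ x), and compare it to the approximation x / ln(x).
π(7228) = 923;  x/ln(x) ≈ 813.44;  relative error ≈ 11.87%.

Directly count primes up to 7228: π(7228) = 923. The PNT approximation gives 7228/ln(7228) ≈ 7228/8.88572 ≈ 813.44. Relative error (π(x) − x/ln(x)) / π(x) ≈ 11.87%; the approximation is known to undercount slightly (Li(x) is a better estimate).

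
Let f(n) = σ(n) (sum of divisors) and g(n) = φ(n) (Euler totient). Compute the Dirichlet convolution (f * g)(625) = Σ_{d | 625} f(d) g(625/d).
(σ * φ)(625) = 3125

Divisors of 625: [1, 5, 25, 125, 625]. For each d | 625:
  d = 1: σ(1) · φ(625/1) = 1 · 500 = 500
  d = 5: σ(5) · φ(625/5) = 6 · 100 = 600
  d = 25: σ(25) · φ(625/25) = 31 · 20 = 620
  d = 125: σ(125) · φ(625/125) = 156 · 4 = 624
  d = 625: σ(625) · φ(625/625) = 781 · 1 = 781
Summing: (σ * φ)(625) = 500 + 600 + 620 + 624 + 781 = 3125.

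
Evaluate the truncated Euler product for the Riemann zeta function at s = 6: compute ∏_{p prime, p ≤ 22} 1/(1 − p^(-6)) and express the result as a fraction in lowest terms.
∏ = 99475806666511821483705625/97780003061374251090837504

The primes p ≤ 22 are [2, 3, 5, 7, 11, 13, 17, 19]. For each prime, (1 − 1/p^6)^(-1) = p^6 / (p^6 − 1). The product is (1 − 1/2^6)^(-1), (1 − 1/3^6)^(-1), (1 − 1/5^6)^(-1), (1 − 1/7^6)^(-1), (1 − 1/11^6)^(-1), (1 − 1/13^6)^(-1), (1 − 1/17^6)^(-1), (1 − 1/19^6)^(-1) = ∏ p^6 / (p^6 − 1) = 99475806666511821483705625/97780003061374251090837504.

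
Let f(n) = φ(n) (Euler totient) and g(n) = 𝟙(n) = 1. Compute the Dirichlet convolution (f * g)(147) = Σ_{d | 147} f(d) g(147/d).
(φ * 𝟙)(147) = 147

Divisors of 147: [1, 3, 7, 21, 49, 147]. For each d | 147:
  d = 1: φ(1) · 𝟙(147/1) = 1 · 1 = 1
  d = 3: φ(3) · 𝟙(147/3) = 2 · 1 = 2
  d = 7: φ(7) · 𝟙(147/7) = 6 · 1 = 6
  d = 21: φ(21) · 𝟙(147/21) = 12 · 1 = 12
  d = 49: φ(49) · 𝟙(147/49) = 42 · 1 = 42
  d = 147: φ(147) · 𝟙(147/147) = 84 · 1 = 84
Summing: (φ * 𝟙)(147) = 1 + 2 + 6 + 12 + 42 + 84 = 147.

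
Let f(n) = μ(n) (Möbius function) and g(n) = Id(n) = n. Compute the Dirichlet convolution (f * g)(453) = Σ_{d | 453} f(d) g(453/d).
(μ * Id)(453) = 300

Divisors of 453: [1, 3, 151, 453]. For each d | 453:
  d = 1: μ(1) · Id(453/1) = 1 · 453 = 453
  d = 3: μ(3) · Id(453/3) = -1 · 151 = -151
  d = 151: μ(151) · Id(453/151) = -1 · 3 = -3
  d = 453: μ(453) · Id(453/453) = 1 · 1 = 1
Summing: (μ * Id)(453) = 453 + -151 + -3 + 1 = 300.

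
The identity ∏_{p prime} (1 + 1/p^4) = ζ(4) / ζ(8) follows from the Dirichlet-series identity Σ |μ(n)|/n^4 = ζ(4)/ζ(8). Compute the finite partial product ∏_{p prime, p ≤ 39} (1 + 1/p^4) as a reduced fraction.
∏ = 706902957735712331680943125904125462935190109312/655798773317600826641830943030775489929079680625

The primes p ≤ 39 are [2, 3, 5, 7, 11, 13, 17, 19, 23, 29, 31, 37]. For each, (1 + 1/p^4) = (p^4 + 1)/p^4. Multiplying these fractions over p ∈ [2, 3, 5, 7, 11, 13, 17, 19, 23, 29, 31, 37] gives 706902957735712331680943125904125462935190109312/655798773317600826641830943030775489929079680625. (In the limit P → ∞ this tends to ζ(4)/ζ(8).)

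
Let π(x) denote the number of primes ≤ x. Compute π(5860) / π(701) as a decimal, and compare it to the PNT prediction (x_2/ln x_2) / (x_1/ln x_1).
π(5860)/π(701) = 770/126 ≈ 6.1111;  PNT prediction ≈ 6.3135.

π(701) = 126 and π(5860) = 770, so π(5860)/π(701) ≈ 6.1111. The PNT-predicted ratio is (5860/ln(5860)) / (701/ln(701)) ≈ 6.3135. The two agree to within a few percent, as expected.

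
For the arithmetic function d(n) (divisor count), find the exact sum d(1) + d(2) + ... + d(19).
Σ_{n ≤ 19} d(n) = 60

Compute d(n) for each 1 ≤ n ≤ 19: d(1) = 1, d(2) = 2, d(3) = 2, d(4) = 3, d(5) = 2, d(6) = 4, d(7) = 2, d(8) = 4, d(9) = 3, d(10) = 4, d(11) = 2, d(12) = 6, d(13) = 2, d(14) = 4, d(15) = 4, d(16) = 5, d(17) = 2, d(18) = 6, d(19) = 2. Summing all 19 values: 60. (Dirichlet's divisor formula: Σ_{n ≤ x} d(n) = x ln(x) + (2γ − 1) x + O(√x). For x = 19, the asymptotic estimate is ≈ 58.88.)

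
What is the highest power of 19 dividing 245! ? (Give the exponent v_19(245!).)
v_19(245!) = 12

Legendre's formula: v_p(n!) = Σ_{k ≥ 1} ⌊n / p^k⌋. For p = 19, n = 245, the terms are:
  ⌊245/19^1⌋ = ⌊245/19⌋ = 12
(the next term ⌊245/19^2⌋ = 0, terminating the sum). Summing: v_19(245!) = 12 = 12.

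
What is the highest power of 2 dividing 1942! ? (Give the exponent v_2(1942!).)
v_2(1942!) = 1935

Legendre's formula: v_p(n!) = Σ_{k ≥ 1} ⌊n / p^k⌋. For p = 2, n = 1942, the terms are:
  ⌊1942/2^1⌋ = ⌊1942/2⌋ = 971
  ⌊1942/2^2⌋ = ⌊1942/4⌋ = 485
  ⌊1942/2^3⌋ = ⌊1942/8⌋ = 242
  ⌊1942/2^4⌋ = ⌊1942/16⌋ = 121
  ⌊1942/2^5⌋ = ⌊1942/32⌋ = 60
  ⌊1942/2^6⌋ = ⌊1942/64⌋ = 30
  ⌊1942/2^7⌋ = ⌊1942/128⌋ = 15
  ⌊1942/2^8⌋ = ⌊1942/256⌋ = 7
  ⌊1942/2^9⌋ = ⌊1942/512⌋ = 3
  ⌊1942/2^10⌋ = ⌊1942/1024⌋ = 1
(the next term ⌊1942/2^11⌋ = 0, terminating the sum). Summing: v_2(1942!) = 971 + 485 + 242 + 121 + 60 + 30 + 15 + 7 + 3 + 1 = 1935.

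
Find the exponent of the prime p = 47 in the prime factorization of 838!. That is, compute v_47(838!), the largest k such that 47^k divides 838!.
v_47(838!) = 17

Legendre's formula: v_p(n!) = Σ_{k ≥ 1} ⌊n / p^k⌋. For p = 47, n = 838, the terms are:
  ⌊838/47^1⌋ = ⌊838/47⌋ = 17
(the next term ⌊838/47^2⌋ = 0, terminating the sum). Summing: v_47(838!) = 17 = 17.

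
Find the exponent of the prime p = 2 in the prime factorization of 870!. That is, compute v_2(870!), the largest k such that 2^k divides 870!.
v_2(870!) = 864

Legendre's formula: v_p(n!) = Σ_{k ≥ 1} ⌊n / p^k⌋. For p = 2, n = 870, the terms are:
  ⌊870/2^1⌋ = ⌊870/2⌋ = 435
  ⌊870/2^2⌋ = ⌊870/4⌋ = 217
  ⌊870/2^3⌋ = ⌊870/8⌋ = 108
  ⌊870/2^4⌋ = ⌊870/16⌋ = 54
  ⌊870/2^5⌋ = ⌊870/32⌋ = 27
  ⌊870/2^6⌋ = ⌊870/64⌋ = 13
  ⌊870/2^7⌋ = ⌊870/128⌋ = 6
  ⌊870/2^8⌋ = ⌊870/256⌋ = 3
  ⌊870/2^9⌋ = ⌊870/512⌋ = 1
(the next term ⌊870/2^10⌋ = 0, terminating the sum). Summing: v_2(870!) = 435 + 217 + 108 + 54 + 27 + 13 + 6 + 3 + 1 = 864.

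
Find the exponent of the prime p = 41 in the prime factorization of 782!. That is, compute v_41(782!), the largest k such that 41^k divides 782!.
v_41(782!) = 19

Legendre's formula: v_p(n!) = Σ_{k ≥ 1} ⌊n / p^k⌋. For p = 41, n = 782, the terms are:
  ⌊782/41^1⌋ = ⌊782/41⌋ = 19
(the next term ⌊782/41^2⌋ = 0, terminating the sum). Summing: v_41(782!) = 19 = 19.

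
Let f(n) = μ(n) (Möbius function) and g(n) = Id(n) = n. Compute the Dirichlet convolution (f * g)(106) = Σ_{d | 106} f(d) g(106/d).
(μ * Id)(106) = 52

Divisors of 106: [1, 2, 53, 106]. For each d | 106:
  d = 1: μ(1) · Id(106/1) = 1 · 106 = 106
  d = 2: μ(2) · Id(106/2) = -1 · 53 = -53
  d = 53: μ(53) · Id(106/53) = -1 · 2 = -2
  d = 106: μ(106) · Id(106/106) = 1 · 1 = 1
Summing: (μ * Id)(106) = 106 + -53 + -2 + 1 = 52.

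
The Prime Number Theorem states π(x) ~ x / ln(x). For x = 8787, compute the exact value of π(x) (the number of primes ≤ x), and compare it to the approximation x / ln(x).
π(8787) = 1095;  x/ln(x) ≈ 967.62;  relative error ≈ 11.63%.

Directly count primes up to 8787: π(8787) = 1095. The PNT approximation gives 8787/ln(8787) ≈ 8787/9.08103 ≈ 967.62. Relative error (π(x) − x/ln(x)) / π(x) ≈ 11.63%; the approximation is known to undercount slightly (Li(x) is a better estimate).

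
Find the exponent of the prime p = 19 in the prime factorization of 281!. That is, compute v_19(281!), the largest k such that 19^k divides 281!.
v_19(281!) = 14

Legendre's formula: v_p(n!) = Σ_{k ≥ 1} ⌊n / p^k⌋. For p = 19, n = 281, the terms are:
  ⌊281/19^1⌋ = ⌊281/19⌋ = 14
(the next term ⌊281/19^2⌋ = 0, terminating the sum). Summing: v_19(281!) = 14 = 14.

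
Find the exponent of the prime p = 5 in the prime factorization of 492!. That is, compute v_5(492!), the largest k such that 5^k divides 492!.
v_5(492!) = 120

Legendre's formula: v_p(n!) = Σ_{k ≥ 1} ⌊n / p^k⌋. For p = 5, n = 492, the terms are:
  ⌊492/5^1⌋ = ⌊492/5⌋ = 98
  ⌊492/5^2⌋ = ⌊492/25⌋ = 19
  ⌊492/5^3⌋ = ⌊492/125⌋ = 3
(the next term ⌊492/5^4⌋ = 0, terminating the sum). Summing: v_5(492!) = 98 + 19 + 3 = 120.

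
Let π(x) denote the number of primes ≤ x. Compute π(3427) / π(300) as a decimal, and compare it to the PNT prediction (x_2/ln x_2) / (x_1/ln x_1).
π(3427)/π(300) = 480/62 ≈ 7.7419;  PNT prediction ≈ 8.0050.

π(300) = 62 and π(3427) = 480, so π(3427)/π(300) ≈ 7.7419. The PNT-predicted ratio is (3427/ln(3427)) / (300/ln(300)) ≈ 8.0050. The two agree to within a few percent, as expected.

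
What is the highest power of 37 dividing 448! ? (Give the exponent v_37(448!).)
v_37(448!) = 12

Legendre's formula: v_p(n!) = Σ_{k ≥ 1} ⌊n / p^k⌋. For p = 37, n = 448, the terms are:
  ⌊448/37^1⌋ = ⌊448/37⌋ = 12
(the next term ⌊448/37^2⌋ = 0, terminating the sum). Summing: v_37(448!) = 12 = 12.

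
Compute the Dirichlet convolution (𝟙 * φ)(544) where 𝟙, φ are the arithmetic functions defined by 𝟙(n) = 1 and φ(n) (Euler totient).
(𝟙 * φ)(544) = 544

Divisors of 544: [1, 2, 4, 8, 16, 17, 32, 34, 68, 136, 272, 544]. For each d | 544:
  d = 1: 𝟙(1) · φ(544/1) = 1 · 256 = 256
  d = 2: 𝟙(2) · φ(544/2) = 1 · 128 = 128
  d = 4: 𝟙(4) · φ(544/4) = 1 · 64 = 64
  d = 8: 𝟙(8) · φ(544/8) = 1 · 32 = 32
  d = 16: 𝟙(16) · φ(544/16) = 1 · 16 = 16
  d = 17: 𝟙(17) · φ(544/17) = 1 · 16 = 16
  d = 32: 𝟙(32) · φ(544/32) = 1 · 16 = 16
  d = 34: 𝟙(34) · φ(544/34) = 1 · 8 = 8
  d = 68: 𝟙(68) · φ(544/68) = 1 · 4 = 4
  d = 136: 𝟙(136) · φ(544/136) = 1 · 2 = 2
  d = 272: 𝟙(272) · φ(544/272) = 1 · 1 = 1
  d = 544: 𝟙(544) · φ(544/544) = 1 · 1 = 1
Summing: (𝟙 * φ)(544) = 256 + 128 + 64 + 32 + 16 + 16 + 16 + 8 + 4 + 2 + 1 + 1 = 544.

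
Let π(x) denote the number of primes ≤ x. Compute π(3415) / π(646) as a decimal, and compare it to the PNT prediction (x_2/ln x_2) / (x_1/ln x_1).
π(3415)/π(646) = 480/117 ≈ 4.1026;  PNT prediction ≈ 4.2044.

π(646) = 117 and π(3415) = 480, so π(3415)/π(646) ≈ 4.1026. The PNT-predicted ratio is (3415/ln(3415)) / (646/ln(646)) ≈ 4.2044. The two agree to within a few percent, as expected.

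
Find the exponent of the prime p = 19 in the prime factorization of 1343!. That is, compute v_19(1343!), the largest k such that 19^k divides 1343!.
v_19(1343!) = 73

Legendre's formula: v_p(n!) = Σ_{k ≥ 1} ⌊n / p^k⌋. For p = 19, n = 1343, the terms are:
  ⌊1343/19^1⌋ = ⌊1343/19⌋ = 70
  ⌊1343/19^2⌋ = ⌊1343/361⌋ = 3
(the next term ⌊1343/19^3⌋ = 0, terminating the sum). Summing: v_19(1343!) = 70 + 3 = 73.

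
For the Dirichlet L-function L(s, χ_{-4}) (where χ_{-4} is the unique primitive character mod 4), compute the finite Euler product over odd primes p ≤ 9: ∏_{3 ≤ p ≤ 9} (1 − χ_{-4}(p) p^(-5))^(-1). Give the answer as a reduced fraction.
∏ = 12762815625/12811998848

The odd primes p ≤ 9 are [3, 5, 7]. For each, χ(p) = 1 if p ≡ 1 mod 4, χ(p) = −1 if p ≡ 3 mod 4. Taking (1 − χ(p)/p^5)^(-1) = p^5/(p^5 − χ(p)): (1 − (-1)/3^5)^(-1) · (1 − (1)/5^5)^(-1) · (1 − (-1)/7^5)^(-1) = 12762815625/12811998848.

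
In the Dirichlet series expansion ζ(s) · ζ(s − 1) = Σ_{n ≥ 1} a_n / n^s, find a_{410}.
σ(410) = 756

In the product (Σ m^0/m^s)(Σ k / k^s) = Σ (Σ_{d | n} d) / n^s, the coefficient of 1/n^s is σ(n) = Σ_{d | n} d. For n = 410, divisors are [1, 2, 5, 10, 41, 82, 205, 410]; summing: σ(410) = 756.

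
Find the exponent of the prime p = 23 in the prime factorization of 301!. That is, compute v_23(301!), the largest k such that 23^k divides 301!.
v_23(301!) = 13

Legendre's formula: v_p(n!) = Σ_{k ≥ 1} ⌊n / p^k⌋. For p = 23, n = 301, the terms are:
  ⌊301/23^1⌋ = ⌊301/23⌋ = 13
(the next term ⌊301/23^2⌋ = 0, terminating the sum). Summing: v_23(301!) = 13 = 13.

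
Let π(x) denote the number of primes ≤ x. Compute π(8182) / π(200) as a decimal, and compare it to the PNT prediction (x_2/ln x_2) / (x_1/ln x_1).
π(8182)/π(200) = 1027/46 ≈ 22.3261;  PNT prediction ≈ 24.0579.

π(200) = 46 and π(8182) = 1027, so π(8182)/π(200) ≈ 22.3261. The PNT-predicted ratio is (8182/ln(8182)) / (200/ln(200)) ≈ 24.0579. The two agree to within a few percent, as expected.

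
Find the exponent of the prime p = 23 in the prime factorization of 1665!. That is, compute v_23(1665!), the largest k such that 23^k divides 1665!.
v_23(1665!) = 75

Legendre's formula: v_p(n!) = Σ_{k ≥ 1} ⌊n / p^k⌋. For p = 23, n = 1665, the terms are:
  ⌊1665/23^1⌋ = ⌊1665/23⌋ = 72
  ⌊1665/23^2⌋ = ⌊1665/529⌋ = 3
(the next term ⌊1665/23^3⌋ = 0, terminating the sum). Summing: v_23(1665!) = 72 + 3 = 75.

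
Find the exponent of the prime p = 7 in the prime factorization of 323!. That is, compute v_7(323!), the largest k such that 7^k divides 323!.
v_7(323!) = 52

Legendre's formula: v_p(n!) = Σ_{k ≥ 1} ⌊n / p^k⌋. For p = 7, n = 323, the terms are:
  ⌊323/7^1⌋ = ⌊323/7⌋ = 46
  ⌊323/7^2⌋ = ⌊323/49⌋ = 6
(the next term ⌊323/7^3⌋ = 0, terminating the sum). Summing: v_7(323!) = 46 + 6 = 52.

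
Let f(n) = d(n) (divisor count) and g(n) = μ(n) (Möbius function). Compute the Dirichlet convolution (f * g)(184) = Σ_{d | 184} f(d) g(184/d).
(d * μ)(184) = 1

Divisors of 184: [1, 2, 4, 8, 23, 46, 92, 184]. For each d | 184:
  d = 1: d(1) · μ(184/1) = 1 · 0 = 0
  d = 2: d(2) · μ(184/2) = 2 · 0 = 0
  d = 4: d(4) · μ(184/4) = 3 · 1 = 3
  d = 8: d(8) · μ(184/8) = 4 · -1 = -4
  d = 23: d(23) · μ(184/23) = 2 · 0 = 0
  d = 46: d(46) · μ(184/46) = 4 · 0 = 0
  d = 92: d(92) · μ(184/92) = 6 · -1 = -6
  d = 184: d(184) · μ(184/184) = 8 · 1 = 8
Summing: (d * μ)(184) = 0 + 0 + 3 + -4 + 0 + 0 + -6 + 8 = 1.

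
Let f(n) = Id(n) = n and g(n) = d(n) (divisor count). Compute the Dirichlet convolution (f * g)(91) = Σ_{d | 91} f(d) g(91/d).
(Id * d)(91) = 135

Divisors of 91: [1, 7, 13, 91]. For each d | 91:
  d = 1: Id(1) · d(91/1) = 1 · 4 = 4
  d = 7: Id(7) · d(91/7) = 7 · 2 = 14
  d = 13: Id(13) · d(91/13) = 13 · 2 = 26
  d = 91: Id(91) · d(91/91) = 91 · 1 = 91
Summing: (Id * d)(91) = 4 + 14 + 26 + 91 = 135.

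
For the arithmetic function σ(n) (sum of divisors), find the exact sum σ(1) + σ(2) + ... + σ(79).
Σ_{n ≤ 79} σ(n) = 5128

Compute σ(n) for each 1 ≤ n ≤ 79: σ(1) = 1, σ(2) = 3, σ(3) = 4, σ(4) = 7, σ(5) = 6, σ(6) = 12, σ(7) = 8, σ(8) = 15, σ(9) = 13, σ(10) = 18, σ(11) = 12, σ(12) = 28, σ(13) = 14, σ(14) = 24, σ(15) = 24, σ(16) = 31, σ(17) = 18, σ(18) = 39, σ(19) = 20, σ(20) = 42, σ(21) = 32, σ(22) = 36, σ(23) = 24, σ(24) = 60, σ(25) = 31, σ(26) = 42, σ(27) = 40, σ(28) = 56, σ(29) = 30, σ(30) = 72, σ(31) = 32, σ(32) = 63, σ(33) = 48, σ(34) = 54, σ(35) = 48, σ(36) = 91, σ(37) = 38, σ(38) = 60, σ(39) = 56, σ(40) = 90, σ(41) = 42, σ(42) = 96, σ(43) = 44, σ(44) = 84, σ(45) = 78, σ(46) = 72, σ(47) = 48, σ(48) = 124, σ(49) = 57, σ(50) = 93, σ(51) = 72, σ(52) = 98, σ(53) = 54, σ(54) = 120, σ(55) = 72, σ(56) = 120, σ(57) = 80, σ(58) = 90, σ(59) = 60, σ(60) = 168, σ(61) = 62, σ(62) = 96, σ(63) = 104, σ(64) = 127, σ(65) = 84, σ(66) = 144, σ(67) = 68, σ(68) = 126, σ(69) = 96, σ(70) = 144, σ(71) = 72, σ(72) = 195, σ(73) = 74, σ(74) = 114, σ(75) = 124, σ(76) = 140, σ(77) = 96, σ(78) = 168, σ(79) = 80. Summing all 79 values: 5128. (Average order: Σ_{n ≤ x} σ(n) ~ (π²/12) x². For x = 79, (π²/12)·79² ≈ 5133.02.)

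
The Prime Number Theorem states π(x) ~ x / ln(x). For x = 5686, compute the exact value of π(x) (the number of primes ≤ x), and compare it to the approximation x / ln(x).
π(5686) = 748;  x/ln(x) ≈ 657.66;  relative error ≈ 12.08%.

Directly count primes up to 5686: π(5686) = 748. The PNT approximation gives 5686/ln(5686) ≈ 5686/8.64576 ≈ 657.66. Relative error (π(x) − x/ln(x)) / π(x) ≈ 12.08%; the approximation is known to undercount slightly (Li(x) is a better estimate).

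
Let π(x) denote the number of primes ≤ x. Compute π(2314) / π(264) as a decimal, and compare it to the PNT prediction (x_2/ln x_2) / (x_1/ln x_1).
π(2314)/π(264) = 344/56 ≈ 6.1429;  PNT prediction ≈ 6.3090.

π(264) = 56 and π(2314) = 344, so π(2314)/π(264) ≈ 6.1429. The PNT-predicted ratio is (2314/ln(2314)) / (264/ln(264)) ≈ 6.3090. The two agree to within a few percent, as expected.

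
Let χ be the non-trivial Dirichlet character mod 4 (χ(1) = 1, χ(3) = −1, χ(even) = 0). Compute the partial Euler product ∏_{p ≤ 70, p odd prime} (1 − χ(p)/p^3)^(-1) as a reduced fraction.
∏ = 497044101252700953274063170881740849527845657594881/512972994773739111227016105418519405174088647311360

The odd primes p ≤ 70 are [3, 5, 7, 11, 13, 17, 19, 23, 29, 31, 37, 41, 43, 47, 53, 59, 61, 67]. For each, χ(p) = 1 if p ≡ 1 mod 4, χ(p) = −1 if p ≡ 3 mod 4. Taking (1 − χ(p)/p^3)^(-1) = p^3/(p^3 − χ(p)): (1 − (-1)/3^3)^(-1) · (1 − (1)/5^3)^(-1) · (1 − (-1)/7^3)^(-1) · (1 − (-1)/11^3)^(-1) · (1 − (1)/13^3)^(-1) · (1 − (1)/17^3)^(-1) · (1 − (-1)/19^3)^(-1) · (1 − (-1)/23^3)^(-1) · (1 − (1)/29^3)^(-1) · (1 − (-1)/31^3)^(-1) · (1 − (1)/37^3)^(-1) · (1 − (1)/41^3)^(-1) · (1 − (-1)/43^3)^(-1) · (1 − (-1)/47^3)^(-1) · (1 − (1)/53^3)^(-1) · (1 − (-1)/59^3)^(-1) · (1 − (1)/61^3)^(-1) · (1 − (-1)/67^3)^(-1) = 497044101252700953274063170881740849527845657594881/512972994773739111227016105418519405174088647311360.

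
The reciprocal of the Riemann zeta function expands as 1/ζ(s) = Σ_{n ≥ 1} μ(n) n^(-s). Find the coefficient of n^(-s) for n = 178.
μ(178) = 1

Factor n = 178 = 2 · 89. μ(n) = 0 if any exponent ≥ 2 (not squarefree); otherwise μ(n) = (−1)^{ω(n)} where ω(n) is the number of distinct prime factors. Applying: μ(178) = 1.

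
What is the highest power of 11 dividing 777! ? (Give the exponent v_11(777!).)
v_11(777!) = 76

Legendre's formula: v_p(n!) = Σ_{k ≥ 1} ⌊n / p^k⌋. For p = 11, n = 777, the terms are:
  ⌊777/11^1⌋ = ⌊777/11⌋ = 70
  ⌊777/11^2⌋ = ⌊777/121⌋ = 6
(the next term ⌊777/11^3⌋ = 0, terminating the sum). Summing: v_11(777!) = 70 + 6 = 76.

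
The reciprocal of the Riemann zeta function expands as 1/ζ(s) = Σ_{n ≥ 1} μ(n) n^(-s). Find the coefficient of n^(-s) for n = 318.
μ(318) = -1

Factor n = 318 = 2 · 3 · 53. μ(n) = 0 if any exponent ≥ 2 (not squarefree); otherwise μ(n) = (−1)^{ω(n)} where ω(n) is the number of distinct prime factors. Applying: μ(318) = -1.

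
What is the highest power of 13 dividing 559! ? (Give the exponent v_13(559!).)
v_13(559!) = 46

Legendre's formula: v_p(n!) = Σ_{k ≥ 1} ⌊n / p^k⌋. For p = 13, n = 559, the terms are:
  ⌊559/13^1⌋ = ⌊559/13⌋ = 43
  ⌊559/13^2⌋ = ⌊559/169⌋ = 3
(the next term ⌊559/13^3⌋ = 0, terminating the sum). Summing: v_13(559!) = 43 + 3 = 46.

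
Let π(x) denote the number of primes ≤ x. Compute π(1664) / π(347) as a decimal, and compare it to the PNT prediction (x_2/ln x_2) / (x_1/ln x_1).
π(1664)/π(347) = 261/69 ≈ 3.7826;  PNT prediction ≈ 3.7818.

π(347) = 69 and π(1664) = 261, so π(1664)/π(347) ≈ 3.7826. The PNT-predicted ratio is (1664/ln(1664)) / (347/ln(347)) ≈ 3.7818. The two agree to within a few percent, as expected.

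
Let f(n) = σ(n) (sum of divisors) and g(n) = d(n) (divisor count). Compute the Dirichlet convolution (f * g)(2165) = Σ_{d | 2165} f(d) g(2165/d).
(σ * d)(2165) = 3488

Divisors of 2165: [1, 5, 433, 2165]. For each d | 2165:
  d = 1: σ(1) · d(2165/1) = 1 · 4 = 4
  d = 5: σ(5) · d(2165/5) = 6 · 2 = 12
  d = 433: σ(433) · d(2165/433) = 434 · 2 = 868
  d = 2165: σ(2165) · d(2165/2165) = 2604 · 1 = 2604
Summing: (σ * d)(2165) = 4 + 12 + 868 + 2604 = 3488.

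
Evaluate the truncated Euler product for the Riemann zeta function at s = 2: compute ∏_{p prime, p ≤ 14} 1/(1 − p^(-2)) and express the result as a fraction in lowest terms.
∏ = 715715/442368

The primes p ≤ 14 are [2, 3, 5, 7, 11, 13]. For each prime, (1 − 1/p^2)^(-1) = p^2 / (p^2 − 1). The product is (1 − 1/2^2)^(-1), (1 − 1/3^2)^(-1), (1 − 1/5^2)^(-1), (1 − 1/7^2)^(-1), (1 − 1/11^2)^(-1), (1 − 1/13^2)^(-1) = ∏ p^2 / (p^2 − 1) = 715715/442368.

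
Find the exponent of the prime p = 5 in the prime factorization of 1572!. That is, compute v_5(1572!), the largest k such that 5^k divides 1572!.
v_5(1572!) = 390

Legendre's formula: v_p(n!) = Σ_{k ≥ 1} ⌊n / p^k⌋. For p = 5, n = 1572, the terms are:
  ⌊1572/5^1⌋ = ⌊1572/5⌋ = 314
  ⌊1572/5^2⌋ = ⌊1572/25⌋ = 62
  ⌊1572/5^3⌋ = ⌊1572/125⌋ = 12
  ⌊1572/5^4⌋ = ⌊1572/625⌋ = 2
(the next term ⌊1572/5^5⌋ = 0, terminating the sum). Summing: v_5(1572!) = 314 + 62 + 12 + 2 = 390.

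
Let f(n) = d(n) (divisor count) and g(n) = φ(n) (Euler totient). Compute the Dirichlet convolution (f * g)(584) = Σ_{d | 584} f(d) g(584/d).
(d * φ)(584) = 1110

Divisors of 584: [1, 2, 4, 8, 73, 146, 292, 584]. For each d | 584:
  d = 1: d(1) · φ(584/1) = 1 · 288 = 288
  d = 2: d(2) · φ(584/2) = 2 · 144 = 288
  d = 4: d(4) · φ(584/4) = 3 · 72 = 216
  d = 8: d(8) · φ(584/8) = 4 · 72 = 288
  d = 73: d(73) · φ(584/73) = 2 · 4 = 8
  d = 146: d(146) · φ(584/146) = 4 · 2 = 8
  d = 292: d(292) · φ(584/292) = 6 · 1 = 6
  d = 584: d(584) · φ(584/584) = 8 · 1 = 8
Summing: (d * φ)(584) = 288 + 288 + 216 + 288 + 8 + 8 + 6 + 8 = 1110.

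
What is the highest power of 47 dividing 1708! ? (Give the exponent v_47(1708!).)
v_47(1708!) = 36

Legendre's formula: v_p(n!) = Σ_{k ≥ 1} ⌊n / p^k⌋. For p = 47, n = 1708, the terms are:
  ⌊1708/47^1⌋ = ⌊1708/47⌋ = 36
(the next term ⌊1708/47^2⌋ = 0, terminating the sum). Summing: v_47(1708!) = 36 = 36.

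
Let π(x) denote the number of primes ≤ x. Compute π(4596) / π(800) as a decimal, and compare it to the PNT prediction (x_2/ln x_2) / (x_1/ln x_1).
π(4596)/π(800) = 621/139 ≈ 4.4676;  PNT prediction ≈ 4.5539.

π(800) = 139 and π(4596) = 621, so π(4596)/π(800) ≈ 4.4676. The PNT-predicted ratio is (4596/ln(4596)) / (800/ln(800)) ≈ 4.5539. The two agree to within a few percent, as expected.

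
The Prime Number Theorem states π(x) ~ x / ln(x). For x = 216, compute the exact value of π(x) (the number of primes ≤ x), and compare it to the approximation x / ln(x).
π(216) = 47;  x/ln(x) ≈ 40.18;  relative error ≈ 14.50%.

Directly count primes up to 216: π(216) = 47. The PNT approximation gives 216/ln(216) ≈ 216/5.37528 ≈ 40.18. Relative error (π(x) − x/ln(x)) / π(x) ≈ 14.50%; the approximation is known to undercount slightly (Li(x) is a better estimate).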